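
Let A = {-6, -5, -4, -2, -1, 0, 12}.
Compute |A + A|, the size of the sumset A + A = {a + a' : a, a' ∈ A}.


A + A = {a + a' : a, a' ∈ A}; |A| = 7.
General bounds: 2|A| - 1 ≤ |A + A| ≤ |A|(|A|+1)/2, i.e. 13 ≤ |A + A| ≤ 28.
Lower bound 2|A|-1 is attained iff A is an arithmetic progression.
Enumerate sums a + a' for a ≤ a' (symmetric, so this suffices):
a = -6: -6+-6=-12, -6+-5=-11, -6+-4=-10, -6+-2=-8, -6+-1=-7, -6+0=-6, -6+12=6
a = -5: -5+-5=-10, -5+-4=-9, -5+-2=-7, -5+-1=-6, -5+0=-5, -5+12=7
a = -4: -4+-4=-8, -4+-2=-6, -4+-1=-5, -4+0=-4, -4+12=8
a = -2: -2+-2=-4, -2+-1=-3, -2+0=-2, -2+12=10
a = -1: -1+-1=-2, -1+0=-1, -1+12=11
a = 0: 0+0=0, 0+12=12
a = 12: 12+12=24
Distinct sums: {-12, -11, -10, -9, -8, -7, -6, -5, -4, -3, -2, -1, 0, 6, 7, 8, 10, 11, 12, 24}
|A + A| = 20

|A + A| = 20


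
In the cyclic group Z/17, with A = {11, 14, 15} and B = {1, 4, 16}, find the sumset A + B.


Work in Z/17Z: reduce every sum a + b modulo 17.
Enumerate all 9 pairs:
a = 11: 11+1=12, 11+4=15, 11+16=10
a = 14: 14+1=15, 14+4=1, 14+16=13
a = 15: 15+1=16, 15+4=2, 15+16=14
Distinct residues collected: {1, 2, 10, 12, 13, 14, 15, 16}
|A + B| = 8 (out of 17 total residues).

A + B = {1, 2, 10, 12, 13, 14, 15, 16}


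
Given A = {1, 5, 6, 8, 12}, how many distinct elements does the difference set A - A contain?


A - A = {a - a' : a, a' ∈ A}; |A| = 5.
Bounds: 2|A|-1 ≤ |A - A| ≤ |A|² - |A| + 1, i.e. 9 ≤ |A - A| ≤ 21.
Note: 0 ∈ A - A always (from a - a). The set is symmetric: if d ∈ A - A then -d ∈ A - A.
Enumerate nonzero differences d = a - a' with a > a' (then include -d):
Positive differences: {1, 2, 3, 4, 5, 6, 7, 11}
Full difference set: {0} ∪ (positive diffs) ∪ (negative diffs).
|A - A| = 1 + 2·8 = 17 (matches direct enumeration: 17).

|A - A| = 17


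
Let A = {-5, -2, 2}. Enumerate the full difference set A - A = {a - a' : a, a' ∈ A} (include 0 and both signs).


A - A = {a - a' : a, a' ∈ A}.
Compute a - a' for each ordered pair (a, a'):
a = -5: -5--5=0, -5--2=-3, -5-2=-7
a = -2: -2--5=3, -2--2=0, -2-2=-4
a = 2: 2--5=7, 2--2=4, 2-2=0
Collecting distinct values (and noting 0 appears from a-a):
A - A = {-7, -4, -3, 0, 3, 4, 7}
|A - A| = 7

A - A = {-7, -4, -3, 0, 3, 4, 7}


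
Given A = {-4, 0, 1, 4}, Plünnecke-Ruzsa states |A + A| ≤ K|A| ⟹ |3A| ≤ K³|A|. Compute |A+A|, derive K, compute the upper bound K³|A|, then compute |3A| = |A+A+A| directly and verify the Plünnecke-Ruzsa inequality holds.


|A| = 4.
Step 1: Compute A + A by enumerating all 16 pairs.
A + A = {-8, -4, -3, 0, 1, 2, 4, 5, 8}, so |A + A| = 9.
Step 2: Doubling constant K = |A + A|/|A| = 9/4 = 9/4 ≈ 2.2500.
Step 3: Plünnecke-Ruzsa gives |3A| ≤ K³·|A| = (2.2500)³ · 4 ≈ 45.5625.
Step 4: Compute 3A = A + A + A directly by enumerating all triples (a,b,c) ∈ A³; |3A| = 16.
Step 5: Check 16 ≤ 45.5625? Yes ✓.

K = 9/4, Plünnecke-Ruzsa bound K³|A| ≈ 45.5625, |3A| = 16, inequality holds.


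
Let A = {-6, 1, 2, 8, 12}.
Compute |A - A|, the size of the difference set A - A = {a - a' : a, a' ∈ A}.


A - A = {a - a' : a, a' ∈ A}; |A| = 5.
Bounds: 2|A|-1 ≤ |A - A| ≤ |A|² - |A| + 1, i.e. 9 ≤ |A - A| ≤ 21.
Note: 0 ∈ A - A always (from a - a). The set is symmetric: if d ∈ A - A then -d ∈ A - A.
Enumerate nonzero differences d = a - a' with a > a' (then include -d):
Positive differences: {1, 4, 6, 7, 8, 10, 11, 14, 18}
Full difference set: {0} ∪ (positive diffs) ∪ (negative diffs).
|A - A| = 1 + 2·9 = 19 (matches direct enumeration: 19).

|A - A| = 19


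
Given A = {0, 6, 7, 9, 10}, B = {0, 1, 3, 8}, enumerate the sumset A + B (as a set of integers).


A + B = {a + b : a ∈ A, b ∈ B}.
Enumerate all |A|·|B| = 5·4 = 20 pairs (a, b) and collect distinct sums.
a = 0: 0+0=0, 0+1=1, 0+3=3, 0+8=8
a = 6: 6+0=6, 6+1=7, 6+3=9, 6+8=14
a = 7: 7+0=7, 7+1=8, 7+3=10, 7+8=15
a = 9: 9+0=9, 9+1=10, 9+3=12, 9+8=17
a = 10: 10+0=10, 10+1=11, 10+3=13, 10+8=18
Collecting distinct sums: A + B = {0, 1, 3, 6, 7, 8, 9, 10, 11, 12, 13, 14, 15, 17, 18}
|A + B| = 15

A + B = {0, 1, 3, 6, 7, 8, 9, 10, 11, 12, 13, 14, 15, 17, 18}


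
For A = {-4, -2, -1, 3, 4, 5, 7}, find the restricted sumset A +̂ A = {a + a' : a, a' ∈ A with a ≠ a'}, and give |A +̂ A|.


Restricted sumset: A +̂ A = {a + a' : a ∈ A, a' ∈ A, a ≠ a'}.
Equivalently, take A + A and drop any sum 2a that is achievable ONLY as a + a for a ∈ A (i.e. sums representable only with equal summands).
Enumerate pairs (a, a') with a < a' (symmetric, so each unordered pair gives one sum; this covers all a ≠ a'):
  -4 + -2 = -6
  -4 + -1 = -5
  -4 + 3 = -1
  -4 + 4 = 0
  -4 + 5 = 1
  -4 + 7 = 3
  -2 + -1 = -3
  -2 + 3 = 1
  -2 + 4 = 2
  -2 + 5 = 3
  -2 + 7 = 5
  -1 + 3 = 2
  -1 + 4 = 3
  -1 + 5 = 4
  -1 + 7 = 6
  3 + 4 = 7
  3 + 5 = 8
  3 + 7 = 10
  4 + 5 = 9
  4 + 7 = 11
  5 + 7 = 12
Collected distinct sums: {-6, -5, -3, -1, 0, 1, 2, 3, 4, 5, 6, 7, 8, 9, 10, 11, 12}
|A +̂ A| = 17
(Reference bound: |A +̂ A| ≥ 2|A| - 3 for |A| ≥ 2, with |A| = 7 giving ≥ 11.)

|A +̂ A| = 17


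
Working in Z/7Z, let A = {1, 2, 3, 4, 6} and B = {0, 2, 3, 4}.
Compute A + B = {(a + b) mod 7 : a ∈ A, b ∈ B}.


Work in Z/7Z: reduce every sum a + b modulo 7.
Enumerate all 20 pairs:
a = 1: 1+0=1, 1+2=3, 1+3=4, 1+4=5
a = 2: 2+0=2, 2+2=4, 2+3=5, 2+4=6
a = 3: 3+0=3, 3+2=5, 3+3=6, 3+4=0
a = 4: 4+0=4, 4+2=6, 4+3=0, 4+4=1
a = 6: 6+0=6, 6+2=1, 6+3=2, 6+4=3
Distinct residues collected: {0, 1, 2, 3, 4, 5, 6}
|A + B| = 7 (out of 7 total residues).

A + B = {0, 1, 2, 3, 4, 5, 6}


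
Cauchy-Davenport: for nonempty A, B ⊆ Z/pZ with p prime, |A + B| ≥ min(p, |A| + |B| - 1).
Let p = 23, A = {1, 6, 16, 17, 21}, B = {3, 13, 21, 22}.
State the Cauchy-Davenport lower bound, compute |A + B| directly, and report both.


Cauchy-Davenport: |A + B| ≥ min(p, |A| + |B| - 1) for A, B nonempty in Z/pZ.
|A| = 5, |B| = 4, p = 23.
CD lower bound = min(23, 5 + 4 - 1) = min(23, 8) = 8.
Compute A + B mod 23 directly:
a = 1: 1+3=4, 1+13=14, 1+21=22, 1+22=0
a = 6: 6+3=9, 6+13=19, 6+21=4, 6+22=5
a = 16: 16+3=19, 16+13=6, 16+21=14, 16+22=15
a = 17: 17+3=20, 17+13=7, 17+21=15, 17+22=16
a = 21: 21+3=1, 21+13=11, 21+21=19, 21+22=20
A + B = {0, 1, 4, 5, 6, 7, 9, 11, 14, 15, 16, 19, 20, 22}, so |A + B| = 14.
Verify: 14 ≥ 8? Yes ✓.

CD lower bound = 8, actual |A + B| = 14.


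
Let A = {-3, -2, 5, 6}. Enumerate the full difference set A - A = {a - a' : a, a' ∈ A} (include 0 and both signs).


A - A = {a - a' : a, a' ∈ A}.
Compute a - a' for each ordered pair (a, a'):
a = -3: -3--3=0, -3--2=-1, -3-5=-8, -3-6=-9
a = -2: -2--3=1, -2--2=0, -2-5=-7, -2-6=-8
a = 5: 5--3=8, 5--2=7, 5-5=0, 5-6=-1
a = 6: 6--3=9, 6--2=8, 6-5=1, 6-6=0
Collecting distinct values (and noting 0 appears from a-a):
A - A = {-9, -8, -7, -1, 0, 1, 7, 8, 9}
|A - A| = 9

A - A = {-9, -8, -7, -1, 0, 1, 7, 8, 9}


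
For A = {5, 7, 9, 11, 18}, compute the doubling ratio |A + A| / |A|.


|A| = 5.
Compute A + A by enumerating all 25 pairs.
A + A = {10, 12, 14, 16, 18, 20, 22, 23, 25, 27, 29, 36}, so |A + A| = 12.
K = |A + A| / |A| = 12/5 (already in lowest terms) ≈ 2.4000.
Reference: AP of size 5 gives K = 9/5 ≈ 1.8000; a fully generic set of size 5 gives K ≈ 3.0000.

|A| = 5, |A + A| = 12, K = 12/5.


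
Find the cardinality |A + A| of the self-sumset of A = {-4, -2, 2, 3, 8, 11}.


A + A = {a + a' : a, a' ∈ A}; |A| = 6.
General bounds: 2|A| - 1 ≤ |A + A| ≤ |A|(|A|+1)/2, i.e. 11 ≤ |A + A| ≤ 21.
Lower bound 2|A|-1 is attained iff A is an arithmetic progression.
Enumerate sums a + a' for a ≤ a' (symmetric, so this suffices):
a = -4: -4+-4=-8, -4+-2=-6, -4+2=-2, -4+3=-1, -4+8=4, -4+11=7
a = -2: -2+-2=-4, -2+2=0, -2+3=1, -2+8=6, -2+11=9
a = 2: 2+2=4, 2+3=5, 2+8=10, 2+11=13
a = 3: 3+3=6, 3+8=11, 3+11=14
a = 8: 8+8=16, 8+11=19
a = 11: 11+11=22
Distinct sums: {-8, -6, -4, -2, -1, 0, 1, 4, 5, 6, 7, 9, 10, 11, 13, 14, 16, 19, 22}
|A + A| = 19

|A + A| = 19


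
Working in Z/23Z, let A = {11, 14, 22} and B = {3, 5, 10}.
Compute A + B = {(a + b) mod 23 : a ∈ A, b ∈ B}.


Work in Z/23Z: reduce every sum a + b modulo 23.
Enumerate all 9 pairs:
a = 11: 11+3=14, 11+5=16, 11+10=21
a = 14: 14+3=17, 14+5=19, 14+10=1
a = 22: 22+3=2, 22+5=4, 22+10=9
Distinct residues collected: {1, 2, 4, 9, 14, 16, 17, 19, 21}
|A + B| = 9 (out of 23 total residues).

A + B = {1, 2, 4, 9, 14, 16, 17, 19, 21}


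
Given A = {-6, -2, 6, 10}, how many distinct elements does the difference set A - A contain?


A - A = {a - a' : a, a' ∈ A}; |A| = 4.
Bounds: 2|A|-1 ≤ |A - A| ≤ |A|² - |A| + 1, i.e. 7 ≤ |A - A| ≤ 13.
Note: 0 ∈ A - A always (from a - a). The set is symmetric: if d ∈ A - A then -d ∈ A - A.
Enumerate nonzero differences d = a - a' with a > a' (then include -d):
Positive differences: {4, 8, 12, 16}
Full difference set: {0} ∪ (positive diffs) ∪ (negative diffs).
|A - A| = 1 + 2·4 = 9 (matches direct enumeration: 9).

|A - A| = 9


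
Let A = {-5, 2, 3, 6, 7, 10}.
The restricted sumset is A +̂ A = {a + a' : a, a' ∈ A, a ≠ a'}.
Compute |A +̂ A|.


Restricted sumset: A +̂ A = {a + a' : a ∈ A, a' ∈ A, a ≠ a'}.
Equivalently, take A + A and drop any sum 2a that is achievable ONLY as a + a for a ∈ A (i.e. sums representable only with equal summands).
Enumerate pairs (a, a') with a < a' (symmetric, so each unordered pair gives one sum; this covers all a ≠ a'):
  -5 + 2 = -3
  -5 + 3 = -2
  -5 + 6 = 1
  -5 + 7 = 2
  -5 + 10 = 5
  2 + 3 = 5
  2 + 6 = 8
  2 + 7 = 9
  2 + 10 = 12
  3 + 6 = 9
  3 + 7 = 10
  3 + 10 = 13
  6 + 7 = 13
  6 + 10 = 16
  7 + 10 = 17
Collected distinct sums: {-3, -2, 1, 2, 5, 8, 9, 10, 12, 13, 16, 17}
|A +̂ A| = 12
(Reference bound: |A +̂ A| ≥ 2|A| - 3 for |A| ≥ 2, with |A| = 6 giving ≥ 9.)

|A +̂ A| = 12


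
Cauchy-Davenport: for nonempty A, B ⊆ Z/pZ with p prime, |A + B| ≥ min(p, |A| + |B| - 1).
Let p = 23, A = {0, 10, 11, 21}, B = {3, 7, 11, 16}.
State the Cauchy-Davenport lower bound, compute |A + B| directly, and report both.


Cauchy-Davenport: |A + B| ≥ min(p, |A| + |B| - 1) for A, B nonempty in Z/pZ.
|A| = 4, |B| = 4, p = 23.
CD lower bound = min(23, 4 + 4 - 1) = min(23, 7) = 7.
Compute A + B mod 23 directly:
a = 0: 0+3=3, 0+7=7, 0+11=11, 0+16=16
a = 10: 10+3=13, 10+7=17, 10+11=21, 10+16=3
a = 11: 11+3=14, 11+7=18, 11+11=22, 11+16=4
a = 21: 21+3=1, 21+7=5, 21+11=9, 21+16=14
A + B = {1, 3, 4, 5, 7, 9, 11, 13, 14, 16, 17, 18, 21, 22}, so |A + B| = 14.
Verify: 14 ≥ 7? Yes ✓.

CD lower bound = 7, actual |A + B| = 14.


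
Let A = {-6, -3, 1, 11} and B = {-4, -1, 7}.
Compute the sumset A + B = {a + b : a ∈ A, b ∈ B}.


A + B = {a + b : a ∈ A, b ∈ B}.
Enumerate all |A|·|B| = 4·3 = 12 pairs (a, b) and collect distinct sums.
a = -6: -6+-4=-10, -6+-1=-7, -6+7=1
a = -3: -3+-4=-7, -3+-1=-4, -3+7=4
a = 1: 1+-4=-3, 1+-1=0, 1+7=8
a = 11: 11+-4=7, 11+-1=10, 11+7=18
Collecting distinct sums: A + B = {-10, -7, -4, -3, 0, 1, 4, 7, 8, 10, 18}
|A + B| = 11

A + B = {-10, -7, -4, -3, 0, 1, 4, 7, 8, 10, 18}


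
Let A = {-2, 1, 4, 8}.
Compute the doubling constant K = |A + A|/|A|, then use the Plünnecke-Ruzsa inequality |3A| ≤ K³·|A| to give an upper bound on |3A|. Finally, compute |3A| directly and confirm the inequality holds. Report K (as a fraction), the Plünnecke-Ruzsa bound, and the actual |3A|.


|A| = 4.
Step 1: Compute A + A by enumerating all 16 pairs.
A + A = {-4, -1, 2, 5, 6, 8, 9, 12, 16}, so |A + A| = 9.
Step 2: Doubling constant K = |A + A|/|A| = 9/4 = 9/4 ≈ 2.2500.
Step 3: Plünnecke-Ruzsa gives |3A| ≤ K³·|A| = (2.2500)³ · 4 ≈ 45.5625.
Step 4: Compute 3A = A + A + A directly by enumerating all triples (a,b,c) ∈ A³; |3A| = 16.
Step 5: Check 16 ≤ 45.5625? Yes ✓.

K = 9/4, Plünnecke-Ruzsa bound K³|A| ≈ 45.5625, |3A| = 16, inequality holds.


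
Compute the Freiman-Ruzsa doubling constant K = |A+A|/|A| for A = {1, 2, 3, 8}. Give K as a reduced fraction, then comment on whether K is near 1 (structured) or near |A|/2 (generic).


|A| = 4.
Compute A + A by enumerating all 16 pairs.
A + A = {2, 3, 4, 5, 6, 9, 10, 11, 16}, so |A + A| = 9.
K = |A + A| / |A| = 9/4 (already in lowest terms) ≈ 2.2500.
Reference: AP of size 4 gives K = 7/4 ≈ 1.7500; a fully generic set of size 4 gives K ≈ 2.5000.

|A| = 4, |A + A| = 9, K = 9/4.


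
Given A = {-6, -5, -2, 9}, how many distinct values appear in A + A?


A + A = {a + a' : a, a' ∈ A}; |A| = 4.
General bounds: 2|A| - 1 ≤ |A + A| ≤ |A|(|A|+1)/2, i.e. 7 ≤ |A + A| ≤ 10.
Lower bound 2|A|-1 is attained iff A is an arithmetic progression.
Enumerate sums a + a' for a ≤ a' (symmetric, so this suffices):
a = -6: -6+-6=-12, -6+-5=-11, -6+-2=-8, -6+9=3
a = -5: -5+-5=-10, -5+-2=-7, -5+9=4
a = -2: -2+-2=-4, -2+9=7
a = 9: 9+9=18
Distinct sums: {-12, -11, -10, -8, -7, -4, 3, 4, 7, 18}
|A + A| = 10

|A + A| = 10


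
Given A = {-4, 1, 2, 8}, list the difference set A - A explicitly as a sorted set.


A - A = {a - a' : a, a' ∈ A}.
Compute a - a' for each ordered pair (a, a'):
a = -4: -4--4=0, -4-1=-5, -4-2=-6, -4-8=-12
a = 1: 1--4=5, 1-1=0, 1-2=-1, 1-8=-7
a = 2: 2--4=6, 2-1=1, 2-2=0, 2-8=-6
a = 8: 8--4=12, 8-1=7, 8-2=6, 8-8=0
Collecting distinct values (and noting 0 appears from a-a):
A - A = {-12, -7, -6, -5, -1, 0, 1, 5, 6, 7, 12}
|A - A| = 11

A - A = {-12, -7, -6, -5, -1, 0, 1, 5, 6, 7, 12}


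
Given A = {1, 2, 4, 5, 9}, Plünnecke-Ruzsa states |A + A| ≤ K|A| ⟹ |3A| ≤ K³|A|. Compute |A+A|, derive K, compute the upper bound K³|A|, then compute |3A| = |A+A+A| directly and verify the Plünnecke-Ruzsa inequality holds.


|A| = 5.
Step 1: Compute A + A by enumerating all 25 pairs.
A + A = {2, 3, 4, 5, 6, 7, 8, 9, 10, 11, 13, 14, 18}, so |A + A| = 13.
Step 2: Doubling constant K = |A + A|/|A| = 13/5 = 13/5 ≈ 2.6000.
Step 3: Plünnecke-Ruzsa gives |3A| ≤ K³·|A| = (2.6000)³ · 5 ≈ 87.8800.
Step 4: Compute 3A = A + A + A directly by enumerating all triples (a,b,c) ∈ A³; |3A| = 21.
Step 5: Check 21 ≤ 87.8800? Yes ✓.

K = 13/5, Plünnecke-Ruzsa bound K³|A| ≈ 87.8800, |3A| = 21, inequality holds.


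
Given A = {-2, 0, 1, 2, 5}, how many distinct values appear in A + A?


A + A = {a + a' : a, a' ∈ A}; |A| = 5.
General bounds: 2|A| - 1 ≤ |A + A| ≤ |A|(|A|+1)/2, i.e. 9 ≤ |A + A| ≤ 15.
Lower bound 2|A|-1 is attained iff A is an arithmetic progression.
Enumerate sums a + a' for a ≤ a' (symmetric, so this suffices):
a = -2: -2+-2=-4, -2+0=-2, -2+1=-1, -2+2=0, -2+5=3
a = 0: 0+0=0, 0+1=1, 0+2=2, 0+5=5
a = 1: 1+1=2, 1+2=3, 1+5=6
a = 2: 2+2=4, 2+5=7
a = 5: 5+5=10
Distinct sums: {-4, -2, -1, 0, 1, 2, 3, 4, 5, 6, 7, 10}
|A + A| = 12

|A + A| = 12


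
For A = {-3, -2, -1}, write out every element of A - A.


A - A = {a - a' : a, a' ∈ A}.
Compute a - a' for each ordered pair (a, a'):
a = -3: -3--3=0, -3--2=-1, -3--1=-2
a = -2: -2--3=1, -2--2=0, -2--1=-1
a = -1: -1--3=2, -1--2=1, -1--1=0
Collecting distinct values (and noting 0 appears from a-a):
A - A = {-2, -1, 0, 1, 2}
|A - A| = 5

A - A = {-2, -1, 0, 1, 2}


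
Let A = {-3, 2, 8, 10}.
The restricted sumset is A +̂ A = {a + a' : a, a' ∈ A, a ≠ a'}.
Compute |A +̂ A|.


Restricted sumset: A +̂ A = {a + a' : a ∈ A, a' ∈ A, a ≠ a'}.
Equivalently, take A + A and drop any sum 2a that is achievable ONLY as a + a for a ∈ A (i.e. sums representable only with equal summands).
Enumerate pairs (a, a') with a < a' (symmetric, so each unordered pair gives one sum; this covers all a ≠ a'):
  -3 + 2 = -1
  -3 + 8 = 5
  -3 + 10 = 7
  2 + 8 = 10
  2 + 10 = 12
  8 + 10 = 18
Collected distinct sums: {-1, 5, 7, 10, 12, 18}
|A +̂ A| = 6
(Reference bound: |A +̂ A| ≥ 2|A| - 3 for |A| ≥ 2, with |A| = 4 giving ≥ 5.)

|A +̂ A| = 6


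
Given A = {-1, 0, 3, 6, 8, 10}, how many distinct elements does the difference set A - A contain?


A - A = {a - a' : a, a' ∈ A}; |A| = 6.
Bounds: 2|A|-1 ≤ |A - A| ≤ |A|² - |A| + 1, i.e. 11 ≤ |A - A| ≤ 31.
Note: 0 ∈ A - A always (from a - a). The set is symmetric: if d ∈ A - A then -d ∈ A - A.
Enumerate nonzero differences d = a - a' with a > a' (then include -d):
Positive differences: {1, 2, 3, 4, 5, 6, 7, 8, 9, 10, 11}
Full difference set: {0} ∪ (positive diffs) ∪ (negative diffs).
|A - A| = 1 + 2·11 = 23 (matches direct enumeration: 23).

|A - A| = 23


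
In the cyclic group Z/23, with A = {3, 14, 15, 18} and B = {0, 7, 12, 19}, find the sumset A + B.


Work in Z/23Z: reduce every sum a + b modulo 23.
Enumerate all 16 pairs:
a = 3: 3+0=3, 3+7=10, 3+12=15, 3+19=22
a = 14: 14+0=14, 14+7=21, 14+12=3, 14+19=10
a = 15: 15+0=15, 15+7=22, 15+12=4, 15+19=11
a = 18: 18+0=18, 18+7=2, 18+12=7, 18+19=14
Distinct residues collected: {2, 3, 4, 7, 10, 11, 14, 15, 18, 21, 22}
|A + B| = 11 (out of 23 total residues).

A + B = {2, 3, 4, 7, 10, 11, 14, 15, 18, 21, 22}


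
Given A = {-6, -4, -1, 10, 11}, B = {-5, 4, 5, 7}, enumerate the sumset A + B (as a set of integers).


A + B = {a + b : a ∈ A, b ∈ B}.
Enumerate all |A|·|B| = 5·4 = 20 pairs (a, b) and collect distinct sums.
a = -6: -6+-5=-11, -6+4=-2, -6+5=-1, -6+7=1
a = -4: -4+-5=-9, -4+4=0, -4+5=1, -4+7=3
a = -1: -1+-5=-6, -1+4=3, -1+5=4, -1+7=6
a = 10: 10+-5=5, 10+4=14, 10+5=15, 10+7=17
a = 11: 11+-5=6, 11+4=15, 11+5=16, 11+7=18
Collecting distinct sums: A + B = {-11, -9, -6, -2, -1, 0, 1, 3, 4, 5, 6, 14, 15, 16, 17, 18}
|A + B| = 16

A + B = {-11, -9, -6, -2, -1, 0, 1, 3, 4, 5, 6, 14, 15, 16, 17, 18}


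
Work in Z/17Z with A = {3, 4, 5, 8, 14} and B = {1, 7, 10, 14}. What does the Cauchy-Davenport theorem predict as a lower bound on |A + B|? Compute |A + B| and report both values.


Cauchy-Davenport: |A + B| ≥ min(p, |A| + |B| - 1) for A, B nonempty in Z/pZ.
|A| = 5, |B| = 4, p = 17.
CD lower bound = min(17, 5 + 4 - 1) = min(17, 8) = 8.
Compute A + B mod 17 directly:
a = 3: 3+1=4, 3+7=10, 3+10=13, 3+14=0
a = 4: 4+1=5, 4+7=11, 4+10=14, 4+14=1
a = 5: 5+1=6, 5+7=12, 5+10=15, 5+14=2
a = 8: 8+1=9, 8+7=15, 8+10=1, 8+14=5
a = 14: 14+1=15, 14+7=4, 14+10=7, 14+14=11
A + B = {0, 1, 2, 4, 5, 6, 7, 9, 10, 11, 12, 13, 14, 15}, so |A + B| = 14.
Verify: 14 ≥ 8? Yes ✓.

CD lower bound = 8, actual |A + B| = 14.


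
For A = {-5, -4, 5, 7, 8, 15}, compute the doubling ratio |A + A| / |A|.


|A| = 6.
Compute A + A by enumerating all 36 pairs.
A + A = {-10, -9, -8, 0, 1, 2, 3, 4, 10, 11, 12, 13, 14, 15, 16, 20, 22, 23, 30}, so |A + A| = 19.
K = |A + A| / |A| = 19/6 (already in lowest terms) ≈ 3.1667.
Reference: AP of size 6 gives K = 11/6 ≈ 1.8333; a fully generic set of size 6 gives K ≈ 3.5000.

|A| = 6, |A + A| = 19, K = 19/6.


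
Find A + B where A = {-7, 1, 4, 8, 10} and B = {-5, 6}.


A + B = {a + b : a ∈ A, b ∈ B}.
Enumerate all |A|·|B| = 5·2 = 10 pairs (a, b) and collect distinct sums.
a = -7: -7+-5=-12, -7+6=-1
a = 1: 1+-5=-4, 1+6=7
a = 4: 4+-5=-1, 4+6=10
a = 8: 8+-5=3, 8+6=14
a = 10: 10+-5=5, 10+6=16
Collecting distinct sums: A + B = {-12, -4, -1, 3, 5, 7, 10, 14, 16}
|A + B| = 9

A + B = {-12, -4, -1, 3, 5, 7, 10, 14, 16}


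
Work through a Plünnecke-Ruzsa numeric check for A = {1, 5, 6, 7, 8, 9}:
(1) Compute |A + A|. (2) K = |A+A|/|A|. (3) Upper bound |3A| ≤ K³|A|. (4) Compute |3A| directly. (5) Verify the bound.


|A| = 6.
Step 1: Compute A + A by enumerating all 36 pairs.
A + A = {2, 6, 7, 8, 9, 10, 11, 12, 13, 14, 15, 16, 17, 18}, so |A + A| = 14.
Step 2: Doubling constant K = |A + A|/|A| = 14/6 = 14/6 ≈ 2.3333.
Step 3: Plünnecke-Ruzsa gives |3A| ≤ K³·|A| = (2.3333)³ · 6 ≈ 76.2222.
Step 4: Compute 3A = A + A + A directly by enumerating all triples (a,b,c) ∈ A³; |3A| = 22.
Step 5: Check 22 ≤ 76.2222? Yes ✓.

K = 14/6, Plünnecke-Ruzsa bound K³|A| ≈ 76.2222, |3A| = 22, inequality holds.


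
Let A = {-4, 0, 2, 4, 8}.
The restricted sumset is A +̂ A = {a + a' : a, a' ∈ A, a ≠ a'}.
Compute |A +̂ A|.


Restricted sumset: A +̂ A = {a + a' : a ∈ A, a' ∈ A, a ≠ a'}.
Equivalently, take A + A and drop any sum 2a that is achievable ONLY as a + a for a ∈ A (i.e. sums representable only with equal summands).
Enumerate pairs (a, a') with a < a' (symmetric, so each unordered pair gives one sum; this covers all a ≠ a'):
  -4 + 0 = -4
  -4 + 2 = -2
  -4 + 4 = 0
  -4 + 8 = 4
  0 + 2 = 2
  0 + 4 = 4
  0 + 8 = 8
  2 + 4 = 6
  2 + 8 = 10
  4 + 8 = 12
Collected distinct sums: {-4, -2, 0, 2, 4, 6, 8, 10, 12}
|A +̂ A| = 9
(Reference bound: |A +̂ A| ≥ 2|A| - 3 for |A| ≥ 2, with |A| = 5 giving ≥ 7.)

|A +̂ A| = 9


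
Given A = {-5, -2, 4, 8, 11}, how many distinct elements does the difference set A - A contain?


A - A = {a - a' : a, a' ∈ A}; |A| = 5.
Bounds: 2|A|-1 ≤ |A - A| ≤ |A|² - |A| + 1, i.e. 9 ≤ |A - A| ≤ 21.
Note: 0 ∈ A - A always (from a - a). The set is symmetric: if d ∈ A - A then -d ∈ A - A.
Enumerate nonzero differences d = a - a' with a > a' (then include -d):
Positive differences: {3, 4, 6, 7, 9, 10, 13, 16}
Full difference set: {0} ∪ (positive diffs) ∪ (negative diffs).
|A - A| = 1 + 2·8 = 17 (matches direct enumeration: 17).

|A - A| = 17


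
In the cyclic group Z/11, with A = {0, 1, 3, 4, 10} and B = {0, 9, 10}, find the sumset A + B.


Work in Z/11Z: reduce every sum a + b modulo 11.
Enumerate all 15 pairs:
a = 0: 0+0=0, 0+9=9, 0+10=10
a = 1: 1+0=1, 1+9=10, 1+10=0
a = 3: 3+0=3, 3+9=1, 3+10=2
a = 4: 4+0=4, 4+9=2, 4+10=3
a = 10: 10+0=10, 10+9=8, 10+10=9
Distinct residues collected: {0, 1, 2, 3, 4, 8, 9, 10}
|A + B| = 8 (out of 11 total residues).

A + B = {0, 1, 2, 3, 4, 8, 9, 10}


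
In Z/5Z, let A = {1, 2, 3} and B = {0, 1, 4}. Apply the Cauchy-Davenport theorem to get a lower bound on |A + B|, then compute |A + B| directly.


Cauchy-Davenport: |A + B| ≥ min(p, |A| + |B| - 1) for A, B nonempty in Z/pZ.
|A| = 3, |B| = 3, p = 5.
CD lower bound = min(5, 3 + 3 - 1) = min(5, 5) = 5.
Compute A + B mod 5 directly:
a = 1: 1+0=1, 1+1=2, 1+4=0
a = 2: 2+0=2, 2+1=3, 2+4=1
a = 3: 3+0=3, 3+1=4, 3+4=2
A + B = {0, 1, 2, 3, 4}, so |A + B| = 5.
Verify: 5 ≥ 5? Yes ✓.

CD lower bound = 5, actual |A + B| = 5.


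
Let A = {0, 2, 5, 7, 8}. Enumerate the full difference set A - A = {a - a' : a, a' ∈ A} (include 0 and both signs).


A - A = {a - a' : a, a' ∈ A}.
Compute a - a' for each ordered pair (a, a'):
a = 0: 0-0=0, 0-2=-2, 0-5=-5, 0-7=-7, 0-8=-8
a = 2: 2-0=2, 2-2=0, 2-5=-3, 2-7=-5, 2-8=-6
a = 5: 5-0=5, 5-2=3, 5-5=0, 5-7=-2, 5-8=-3
a = 7: 7-0=7, 7-2=5, 7-5=2, 7-7=0, 7-8=-1
a = 8: 8-0=8, 8-2=6, 8-5=3, 8-7=1, 8-8=0
Collecting distinct values (and noting 0 appears from a-a):
A - A = {-8, -7, -6, -5, -3, -2, -1, 0, 1, 2, 3, 5, 6, 7, 8}
|A - A| = 15

A - A = {-8, -7, -6, -5, -3, -2, -1, 0, 1, 2, 3, 5, 6, 7, 8}


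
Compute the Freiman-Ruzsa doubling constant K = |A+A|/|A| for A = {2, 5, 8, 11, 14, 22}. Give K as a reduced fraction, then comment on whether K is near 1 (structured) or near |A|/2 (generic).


|A| = 6.
Compute A + A by enumerating all 36 pairs.
A + A = {4, 7, 10, 13, 16, 19, 22, 24, 25, 27, 28, 30, 33, 36, 44}, so |A + A| = 15.
K = |A + A| / |A| = 15/6 = 5/2 ≈ 2.5000.
Reference: AP of size 6 gives K = 11/6 ≈ 1.8333; a fully generic set of size 6 gives K ≈ 3.5000.

|A| = 6, |A + A| = 15, K = 15/6 = 5/2.


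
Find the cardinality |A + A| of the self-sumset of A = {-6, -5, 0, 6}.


A + A = {a + a' : a, a' ∈ A}; |A| = 4.
General bounds: 2|A| - 1 ≤ |A + A| ≤ |A|(|A|+1)/2, i.e. 7 ≤ |A + A| ≤ 10.
Lower bound 2|A|-1 is attained iff A is an arithmetic progression.
Enumerate sums a + a' for a ≤ a' (symmetric, so this suffices):
a = -6: -6+-6=-12, -6+-5=-11, -6+0=-6, -6+6=0
a = -5: -5+-5=-10, -5+0=-5, -5+6=1
a = 0: 0+0=0, 0+6=6
a = 6: 6+6=12
Distinct sums: {-12, -11, -10, -6, -5, 0, 1, 6, 12}
|A + A| = 9

|A + A| = 9


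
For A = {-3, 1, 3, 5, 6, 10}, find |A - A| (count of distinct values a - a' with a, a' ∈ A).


A - A = {a - a' : a, a' ∈ A}; |A| = 6.
Bounds: 2|A|-1 ≤ |A - A| ≤ |A|² - |A| + 1, i.e. 11 ≤ |A - A| ≤ 31.
Note: 0 ∈ A - A always (from a - a). The set is symmetric: if d ∈ A - A then -d ∈ A - A.
Enumerate nonzero differences d = a - a' with a > a' (then include -d):
Positive differences: {1, 2, 3, 4, 5, 6, 7, 8, 9, 13}
Full difference set: {0} ∪ (positive diffs) ∪ (negative diffs).
|A - A| = 1 + 2·10 = 21 (matches direct enumeration: 21).

|A - A| = 21


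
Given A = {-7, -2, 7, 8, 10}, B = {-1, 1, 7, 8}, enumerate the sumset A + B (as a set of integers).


A + B = {a + b : a ∈ A, b ∈ B}.
Enumerate all |A|·|B| = 5·4 = 20 pairs (a, b) and collect distinct sums.
a = -7: -7+-1=-8, -7+1=-6, -7+7=0, -7+8=1
a = -2: -2+-1=-3, -2+1=-1, -2+7=5, -2+8=6
a = 7: 7+-1=6, 7+1=8, 7+7=14, 7+8=15
a = 8: 8+-1=7, 8+1=9, 8+7=15, 8+8=16
a = 10: 10+-1=9, 10+1=11, 10+7=17, 10+8=18
Collecting distinct sums: A + B = {-8, -6, -3, -1, 0, 1, 5, 6, 7, 8, 9, 11, 14, 15, 16, 17, 18}
|A + B| = 17

A + B = {-8, -6, -3, -1, 0, 1, 5, 6, 7, 8, 9, 11, 14, 15, 16, 17, 18}


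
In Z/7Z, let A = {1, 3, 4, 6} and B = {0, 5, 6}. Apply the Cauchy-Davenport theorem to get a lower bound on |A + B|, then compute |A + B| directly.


Cauchy-Davenport: |A + B| ≥ min(p, |A| + |B| - 1) for A, B nonempty in Z/pZ.
|A| = 4, |B| = 3, p = 7.
CD lower bound = min(7, 4 + 3 - 1) = min(7, 6) = 6.
Compute A + B mod 7 directly:
a = 1: 1+0=1, 1+5=6, 1+6=0
a = 3: 3+0=3, 3+5=1, 3+6=2
a = 4: 4+0=4, 4+5=2, 4+6=3
a = 6: 6+0=6, 6+5=4, 6+6=5
A + B = {0, 1, 2, 3, 4, 5, 6}, so |A + B| = 7.
Verify: 7 ≥ 6? Yes ✓.

CD lower bound = 6, actual |A + B| = 7.


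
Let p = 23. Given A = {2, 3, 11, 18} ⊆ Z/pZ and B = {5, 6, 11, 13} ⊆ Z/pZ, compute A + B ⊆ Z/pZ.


Work in Z/23Z: reduce every sum a + b modulo 23.
Enumerate all 16 pairs:
a = 2: 2+5=7, 2+6=8, 2+11=13, 2+13=15
a = 3: 3+5=8, 3+6=9, 3+11=14, 3+13=16
a = 11: 11+5=16, 11+6=17, 11+11=22, 11+13=1
a = 18: 18+5=0, 18+6=1, 18+11=6, 18+13=8
Distinct residues collected: {0, 1, 6, 7, 8, 9, 13, 14, 15, 16, 17, 22}
|A + B| = 12 (out of 23 total residues).

A + B = {0, 1, 6, 7, 8, 9, 13, 14, 15, 16, 17, 22}


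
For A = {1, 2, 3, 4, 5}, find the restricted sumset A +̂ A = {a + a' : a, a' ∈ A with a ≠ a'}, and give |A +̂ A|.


Restricted sumset: A +̂ A = {a + a' : a ∈ A, a' ∈ A, a ≠ a'}.
Equivalently, take A + A and drop any sum 2a that is achievable ONLY as a + a for a ∈ A (i.e. sums representable only with equal summands).
Enumerate pairs (a, a') with a < a' (symmetric, so each unordered pair gives one sum; this covers all a ≠ a'):
  1 + 2 = 3
  1 + 3 = 4
  1 + 4 = 5
  1 + 5 = 6
  2 + 3 = 5
  2 + 4 = 6
  2 + 5 = 7
  3 + 4 = 7
  3 + 5 = 8
  4 + 5 = 9
Collected distinct sums: {3, 4, 5, 6, 7, 8, 9}
|A +̂ A| = 7
(Reference bound: |A +̂ A| ≥ 2|A| - 3 for |A| ≥ 2, with |A| = 5 giving ≥ 7.)

|A +̂ A| = 7


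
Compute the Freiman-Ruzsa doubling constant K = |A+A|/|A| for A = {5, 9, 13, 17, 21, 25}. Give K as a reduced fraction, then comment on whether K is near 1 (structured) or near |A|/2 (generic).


|A| = 6.
Compute A + A by enumerating all 36 pairs.
A + A = {10, 14, 18, 22, 26, 30, 34, 38, 42, 46, 50}, so |A + A| = 11.
K = |A + A| / |A| = 11/6 (already in lowest terms) ≈ 1.8333.
Reference: AP of size 6 gives K = 11/6 ≈ 1.8333; a fully generic set of size 6 gives K ≈ 3.5000.

|A| = 6, |A + A| = 11, K = 11/6.


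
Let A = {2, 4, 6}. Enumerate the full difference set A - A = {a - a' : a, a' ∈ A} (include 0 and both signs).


A - A = {a - a' : a, a' ∈ A}.
Compute a - a' for each ordered pair (a, a'):
a = 2: 2-2=0, 2-4=-2, 2-6=-4
a = 4: 4-2=2, 4-4=0, 4-6=-2
a = 6: 6-2=4, 6-4=2, 6-6=0
Collecting distinct values (and noting 0 appears from a-a):
A - A = {-4, -2, 0, 2, 4}
|A - A| = 5

A - A = {-4, -2, 0, 2, 4}


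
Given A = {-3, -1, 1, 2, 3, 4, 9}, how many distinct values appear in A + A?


A + A = {a + a' : a, a' ∈ A}; |A| = 7.
General bounds: 2|A| - 1 ≤ |A + A| ≤ |A|(|A|+1)/2, i.e. 13 ≤ |A + A| ≤ 28.
Lower bound 2|A|-1 is attained iff A is an arithmetic progression.
Enumerate sums a + a' for a ≤ a' (symmetric, so this suffices):
a = -3: -3+-3=-6, -3+-1=-4, -3+1=-2, -3+2=-1, -3+3=0, -3+4=1, -3+9=6
a = -1: -1+-1=-2, -1+1=0, -1+2=1, -1+3=2, -1+4=3, -1+9=8
a = 1: 1+1=2, 1+2=3, 1+3=4, 1+4=5, 1+9=10
a = 2: 2+2=4, 2+3=5, 2+4=6, 2+9=11
a = 3: 3+3=6, 3+4=7, 3+9=12
a = 4: 4+4=8, 4+9=13
a = 9: 9+9=18
Distinct sums: {-6, -4, -2, -1, 0, 1, 2, 3, 4, 5, 6, 7, 8, 10, 11, 12, 13, 18}
|A + A| = 18

|A + A| = 18


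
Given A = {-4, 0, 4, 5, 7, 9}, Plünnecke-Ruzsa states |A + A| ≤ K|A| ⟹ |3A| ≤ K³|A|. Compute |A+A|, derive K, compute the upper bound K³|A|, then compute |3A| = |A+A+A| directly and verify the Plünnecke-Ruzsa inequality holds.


|A| = 6.
Step 1: Compute A + A by enumerating all 36 pairs.
A + A = {-8, -4, 0, 1, 3, 4, 5, 7, 8, 9, 10, 11, 12, 13, 14, 16, 18}, so |A + A| = 17.
Step 2: Doubling constant K = |A + A|/|A| = 17/6 = 17/6 ≈ 2.8333.
Step 3: Plünnecke-Ruzsa gives |3A| ≤ K³·|A| = (2.8333)³ · 6 ≈ 136.4722.
Step 4: Compute 3A = A + A + A directly by enumerating all triples (a,b,c) ∈ A³; |3A| = 30.
Step 5: Check 30 ≤ 136.4722? Yes ✓.

K = 17/6, Plünnecke-Ruzsa bound K³|A| ≈ 136.4722, |3A| = 30, inequality holds.


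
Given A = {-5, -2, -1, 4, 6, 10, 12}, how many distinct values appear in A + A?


A + A = {a + a' : a, a' ∈ A}; |A| = 7.
General bounds: 2|A| - 1 ≤ |A + A| ≤ |A|(|A|+1)/2, i.e. 13 ≤ |A + A| ≤ 28.
Lower bound 2|A|-1 is attained iff A is an arithmetic progression.
Enumerate sums a + a' for a ≤ a' (symmetric, so this suffices):
a = -5: -5+-5=-10, -5+-2=-7, -5+-1=-6, -5+4=-1, -5+6=1, -5+10=5, -5+12=7
a = -2: -2+-2=-4, -2+-1=-3, -2+4=2, -2+6=4, -2+10=8, -2+12=10
a = -1: -1+-1=-2, -1+4=3, -1+6=5, -1+10=9, -1+12=11
a = 4: 4+4=8, 4+6=10, 4+10=14, 4+12=16
a = 6: 6+6=12, 6+10=16, 6+12=18
a = 10: 10+10=20, 10+12=22
a = 12: 12+12=24
Distinct sums: {-10, -7, -6, -4, -3, -2, -1, 1, 2, 3, 4, 5, 7, 8, 9, 10, 11, 12, 14, 16, 18, 20, 22, 24}
|A + A| = 24

|A + A| = 24


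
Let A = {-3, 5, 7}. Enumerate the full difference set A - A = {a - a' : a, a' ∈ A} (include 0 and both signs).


A - A = {a - a' : a, a' ∈ A}.
Compute a - a' for each ordered pair (a, a'):
a = -3: -3--3=0, -3-5=-8, -3-7=-10
a = 5: 5--3=8, 5-5=0, 5-7=-2
a = 7: 7--3=10, 7-5=2, 7-7=0
Collecting distinct values (and noting 0 appears from a-a):
A - A = {-10, -8, -2, 0, 2, 8, 10}
|A - A| = 7

A - A = {-10, -8, -2, 0, 2, 8, 10}


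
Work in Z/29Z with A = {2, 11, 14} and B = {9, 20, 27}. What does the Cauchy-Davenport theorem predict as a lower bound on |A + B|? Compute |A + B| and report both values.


Cauchy-Davenport: |A + B| ≥ min(p, |A| + |B| - 1) for A, B nonempty in Z/pZ.
|A| = 3, |B| = 3, p = 29.
CD lower bound = min(29, 3 + 3 - 1) = min(29, 5) = 5.
Compute A + B mod 29 directly:
a = 2: 2+9=11, 2+20=22, 2+27=0
a = 11: 11+9=20, 11+20=2, 11+27=9
a = 14: 14+9=23, 14+20=5, 14+27=12
A + B = {0, 2, 5, 9, 11, 12, 20, 22, 23}, so |A + B| = 9.
Verify: 9 ≥ 5? Yes ✓.

CD lower bound = 5, actual |A + B| = 9.


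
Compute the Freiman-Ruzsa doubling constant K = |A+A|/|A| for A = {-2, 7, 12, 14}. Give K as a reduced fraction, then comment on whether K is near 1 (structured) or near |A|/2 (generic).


|A| = 4.
Compute A + A by enumerating all 16 pairs.
A + A = {-4, 5, 10, 12, 14, 19, 21, 24, 26, 28}, so |A + A| = 10.
K = |A + A| / |A| = 10/4 = 5/2 ≈ 2.5000.
Reference: AP of size 4 gives K = 7/4 ≈ 1.7500; a fully generic set of size 4 gives K ≈ 2.5000.

|A| = 4, |A + A| = 10, K = 10/4 = 5/2.


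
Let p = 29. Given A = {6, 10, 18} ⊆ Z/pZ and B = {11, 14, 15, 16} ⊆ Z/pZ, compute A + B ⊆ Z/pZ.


Work in Z/29Z: reduce every sum a + b modulo 29.
Enumerate all 12 pairs:
a = 6: 6+11=17, 6+14=20, 6+15=21, 6+16=22
a = 10: 10+11=21, 10+14=24, 10+15=25, 10+16=26
a = 18: 18+11=0, 18+14=3, 18+15=4, 18+16=5
Distinct residues collected: {0, 3, 4, 5, 17, 20, 21, 22, 24, 25, 26}
|A + B| = 11 (out of 29 total residues).

A + B = {0, 3, 4, 5, 17, 20, 21, 22, 24, 25, 26}


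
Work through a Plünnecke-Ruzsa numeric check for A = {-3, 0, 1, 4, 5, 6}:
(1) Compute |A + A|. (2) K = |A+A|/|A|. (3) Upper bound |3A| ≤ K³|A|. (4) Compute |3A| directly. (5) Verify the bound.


|A| = 6.
Step 1: Compute A + A by enumerating all 36 pairs.
A + A = {-6, -3, -2, 0, 1, 2, 3, 4, 5, 6, 7, 8, 9, 10, 11, 12}, so |A + A| = 16.
Step 2: Doubling constant K = |A + A|/|A| = 16/6 = 16/6 ≈ 2.6667.
Step 3: Plünnecke-Ruzsa gives |3A| ≤ K³·|A| = (2.6667)³ · 6 ≈ 113.7778.
Step 4: Compute 3A = A + A + A directly by enumerating all triples (a,b,c) ∈ A³; |3A| = 25.
Step 5: Check 25 ≤ 113.7778? Yes ✓.

K = 16/6, Plünnecke-Ruzsa bound K³|A| ≈ 113.7778, |3A| = 25, inequality holds.


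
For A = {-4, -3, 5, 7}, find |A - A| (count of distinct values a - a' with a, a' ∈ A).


A - A = {a - a' : a, a' ∈ A}; |A| = 4.
Bounds: 2|A|-1 ≤ |A - A| ≤ |A|² - |A| + 1, i.e. 7 ≤ |A - A| ≤ 13.
Note: 0 ∈ A - A always (from a - a). The set is symmetric: if d ∈ A - A then -d ∈ A - A.
Enumerate nonzero differences d = a - a' with a > a' (then include -d):
Positive differences: {1, 2, 8, 9, 10, 11}
Full difference set: {0} ∪ (positive diffs) ∪ (negative diffs).
|A - A| = 1 + 2·6 = 13 (matches direct enumeration: 13).

|A - A| = 13


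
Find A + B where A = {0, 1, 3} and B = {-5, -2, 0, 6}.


A + B = {a + b : a ∈ A, b ∈ B}.
Enumerate all |A|·|B| = 3·4 = 12 pairs (a, b) and collect distinct sums.
a = 0: 0+-5=-5, 0+-2=-2, 0+0=0, 0+6=6
a = 1: 1+-5=-4, 1+-2=-1, 1+0=1, 1+6=7
a = 3: 3+-5=-2, 3+-2=1, 3+0=3, 3+6=9
Collecting distinct sums: A + B = {-5, -4, -2, -1, 0, 1, 3, 6, 7, 9}
|A + B| = 10

A + B = {-5, -4, -2, -1, 0, 1, 3, 6, 7, 9}


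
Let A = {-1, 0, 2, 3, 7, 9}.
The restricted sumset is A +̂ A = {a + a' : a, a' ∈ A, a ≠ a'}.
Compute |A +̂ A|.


Restricted sumset: A +̂ A = {a + a' : a ∈ A, a' ∈ A, a ≠ a'}.
Equivalently, take A + A and drop any sum 2a that is achievable ONLY as a + a for a ∈ A (i.e. sums representable only with equal summands).
Enumerate pairs (a, a') with a < a' (symmetric, so each unordered pair gives one sum; this covers all a ≠ a'):
  -1 + 0 = -1
  -1 + 2 = 1
  -1 + 3 = 2
  -1 + 7 = 6
  -1 + 9 = 8
  0 + 2 = 2
  0 + 3 = 3
  0 + 7 = 7
  0 + 9 = 9
  2 + 3 = 5
  2 + 7 = 9
  2 + 9 = 11
  3 + 7 = 10
  3 + 9 = 12
  7 + 9 = 16
Collected distinct sums: {-1, 1, 2, 3, 5, 6, 7, 8, 9, 10, 11, 12, 16}
|A +̂ A| = 13
(Reference bound: |A +̂ A| ≥ 2|A| - 3 for |A| ≥ 2, with |A| = 6 giving ≥ 9.)

|A +̂ A| = 13


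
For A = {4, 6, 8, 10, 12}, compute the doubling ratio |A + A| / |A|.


|A| = 5.
Compute A + A by enumerating all 25 pairs.
A + A = {8, 10, 12, 14, 16, 18, 20, 22, 24}, so |A + A| = 9.
K = |A + A| / |A| = 9/5 (already in lowest terms) ≈ 1.8000.
Reference: AP of size 5 gives K = 9/5 ≈ 1.8000; a fully generic set of size 5 gives K ≈ 3.0000.

|A| = 5, |A + A| = 9, K = 9/5.


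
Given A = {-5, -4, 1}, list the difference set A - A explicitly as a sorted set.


A - A = {a - a' : a, a' ∈ A}.
Compute a - a' for each ordered pair (a, a'):
a = -5: -5--5=0, -5--4=-1, -5-1=-6
a = -4: -4--5=1, -4--4=0, -4-1=-5
a = 1: 1--5=6, 1--4=5, 1-1=0
Collecting distinct values (and noting 0 appears from a-a):
A - A = {-6, -5, -1, 0, 1, 5, 6}
|A - A| = 7

A - A = {-6, -5, -1, 0, 1, 5, 6}


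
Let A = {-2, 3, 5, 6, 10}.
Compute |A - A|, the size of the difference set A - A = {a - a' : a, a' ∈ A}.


A - A = {a - a' : a, a' ∈ A}; |A| = 5.
Bounds: 2|A|-1 ≤ |A - A| ≤ |A|² - |A| + 1, i.e. 9 ≤ |A - A| ≤ 21.
Note: 0 ∈ A - A always (from a - a). The set is symmetric: if d ∈ A - A then -d ∈ A - A.
Enumerate nonzero differences d = a - a' with a > a' (then include -d):
Positive differences: {1, 2, 3, 4, 5, 7, 8, 12}
Full difference set: {0} ∪ (positive diffs) ∪ (negative diffs).
|A - A| = 1 + 2·8 = 17 (matches direct enumeration: 17).

|A - A| = 17


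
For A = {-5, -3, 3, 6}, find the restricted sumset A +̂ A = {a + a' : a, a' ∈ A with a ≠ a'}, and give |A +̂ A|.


Restricted sumset: A +̂ A = {a + a' : a ∈ A, a' ∈ A, a ≠ a'}.
Equivalently, take A + A and drop any sum 2a that is achievable ONLY as a + a for a ∈ A (i.e. sums representable only with equal summands).
Enumerate pairs (a, a') with a < a' (symmetric, so each unordered pair gives one sum; this covers all a ≠ a'):
  -5 + -3 = -8
  -5 + 3 = -2
  -5 + 6 = 1
  -3 + 3 = 0
  -3 + 6 = 3
  3 + 6 = 9
Collected distinct sums: {-8, -2, 0, 1, 3, 9}
|A +̂ A| = 6
(Reference bound: |A +̂ A| ≥ 2|A| - 3 for |A| ≥ 2, with |A| = 4 giving ≥ 5.)

|A +̂ A| = 6


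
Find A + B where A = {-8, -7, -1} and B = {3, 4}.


A + B = {a + b : a ∈ A, b ∈ B}.
Enumerate all |A|·|B| = 3·2 = 6 pairs (a, b) and collect distinct sums.
a = -8: -8+3=-5, -8+4=-4
a = -7: -7+3=-4, -7+4=-3
a = -1: -1+3=2, -1+4=3
Collecting distinct sums: A + B = {-5, -4, -3, 2, 3}
|A + B| = 5

A + B = {-5, -4, -3, 2, 3}


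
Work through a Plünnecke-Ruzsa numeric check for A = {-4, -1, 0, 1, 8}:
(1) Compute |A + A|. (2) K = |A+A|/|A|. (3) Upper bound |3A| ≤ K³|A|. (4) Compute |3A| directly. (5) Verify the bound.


|A| = 5.
Step 1: Compute A + A by enumerating all 25 pairs.
A + A = {-8, -5, -4, -3, -2, -1, 0, 1, 2, 4, 7, 8, 9, 16}, so |A + A| = 14.
Step 2: Doubling constant K = |A + A|/|A| = 14/5 = 14/5 ≈ 2.8000.
Step 3: Plünnecke-Ruzsa gives |3A| ≤ K³·|A| = (2.8000)³ · 5 ≈ 109.7600.
Step 4: Compute 3A = A + A + A directly by enumerating all triples (a,b,c) ∈ A³; |3A| = 26.
Step 5: Check 26 ≤ 109.7600? Yes ✓.

K = 14/5, Plünnecke-Ruzsa bound K³|A| ≈ 109.7600, |3A| = 26, inequality holds.


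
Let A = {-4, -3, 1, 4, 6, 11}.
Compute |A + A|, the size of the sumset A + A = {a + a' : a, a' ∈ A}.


A + A = {a + a' : a, a' ∈ A}; |A| = 6.
General bounds: 2|A| - 1 ≤ |A + A| ≤ |A|(|A|+1)/2, i.e. 11 ≤ |A + A| ≤ 21.
Lower bound 2|A|-1 is attained iff A is an arithmetic progression.
Enumerate sums a + a' for a ≤ a' (symmetric, so this suffices):
a = -4: -4+-4=-8, -4+-3=-7, -4+1=-3, -4+4=0, -4+6=2, -4+11=7
a = -3: -3+-3=-6, -3+1=-2, -3+4=1, -3+6=3, -3+11=8
a = 1: 1+1=2, 1+4=5, 1+6=7, 1+11=12
a = 4: 4+4=8, 4+6=10, 4+11=15
a = 6: 6+6=12, 6+11=17
a = 11: 11+11=22
Distinct sums: {-8, -7, -6, -3, -2, 0, 1, 2, 3, 5, 7, 8, 10, 12, 15, 17, 22}
|A + A| = 17

|A + A| = 17


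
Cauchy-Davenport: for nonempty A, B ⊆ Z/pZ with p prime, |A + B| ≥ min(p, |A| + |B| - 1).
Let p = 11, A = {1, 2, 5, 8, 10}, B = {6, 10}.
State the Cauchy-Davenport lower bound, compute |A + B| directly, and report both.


Cauchy-Davenport: |A + B| ≥ min(p, |A| + |B| - 1) for A, B nonempty in Z/pZ.
|A| = 5, |B| = 2, p = 11.
CD lower bound = min(11, 5 + 2 - 1) = min(11, 6) = 6.
Compute A + B mod 11 directly:
a = 1: 1+6=7, 1+10=0
a = 2: 2+6=8, 2+10=1
a = 5: 5+6=0, 5+10=4
a = 8: 8+6=3, 8+10=7
a = 10: 10+6=5, 10+10=9
A + B = {0, 1, 3, 4, 5, 7, 8, 9}, so |A + B| = 8.
Verify: 8 ≥ 6? Yes ✓.

CD lower bound = 6, actual |A + B| = 8.


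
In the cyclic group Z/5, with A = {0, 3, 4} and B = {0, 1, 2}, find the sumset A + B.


Work in Z/5Z: reduce every sum a + b modulo 5.
Enumerate all 9 pairs:
a = 0: 0+0=0, 0+1=1, 0+2=2
a = 3: 3+0=3, 3+1=4, 3+2=0
a = 4: 4+0=4, 4+1=0, 4+2=1
Distinct residues collected: {0, 1, 2, 3, 4}
|A + B| = 5 (out of 5 total residues).

A + B = {0, 1, 2, 3, 4}


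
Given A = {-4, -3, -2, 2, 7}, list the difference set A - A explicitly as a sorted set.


A - A = {a - a' : a, a' ∈ A}.
Compute a - a' for each ordered pair (a, a'):
a = -4: -4--4=0, -4--3=-1, -4--2=-2, -4-2=-6, -4-7=-11
a = -3: -3--4=1, -3--3=0, -3--2=-1, -3-2=-5, -3-7=-10
a = -2: -2--4=2, -2--3=1, -2--2=0, -2-2=-4, -2-7=-9
a = 2: 2--4=6, 2--3=5, 2--2=4, 2-2=0, 2-7=-5
a = 7: 7--4=11, 7--3=10, 7--2=9, 7-2=5, 7-7=0
Collecting distinct values (and noting 0 appears from a-a):
A - A = {-11, -10, -9, -6, -5, -4, -2, -1, 0, 1, 2, 4, 5, 6, 9, 10, 11}
|A - A| = 17

A - A = {-11, -10, -9, -6, -5, -4, -2, -1, 0, 1, 2, 4, 5, 6, 9, 10, 11}


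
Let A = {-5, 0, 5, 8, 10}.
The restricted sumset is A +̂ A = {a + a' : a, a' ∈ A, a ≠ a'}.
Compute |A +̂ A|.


Restricted sumset: A +̂ A = {a + a' : a ∈ A, a' ∈ A, a ≠ a'}.
Equivalently, take A + A and drop any sum 2a that is achievable ONLY as a + a for a ∈ A (i.e. sums representable only with equal summands).
Enumerate pairs (a, a') with a < a' (symmetric, so each unordered pair gives one sum; this covers all a ≠ a'):
  -5 + 0 = -5
  -5 + 5 = 0
  -5 + 8 = 3
  -5 + 10 = 5
  0 + 5 = 5
  0 + 8 = 8
  0 + 10 = 10
  5 + 8 = 13
  5 + 10 = 15
  8 + 10 = 18
Collected distinct sums: {-5, 0, 3, 5, 8, 10, 13, 15, 18}
|A +̂ A| = 9
(Reference bound: |A +̂ A| ≥ 2|A| - 3 for |A| ≥ 2, with |A| = 5 giving ≥ 7.)

|A +̂ A| = 9
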